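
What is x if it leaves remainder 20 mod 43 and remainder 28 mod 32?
1052

Using Chinese Remainder Theorem:
M = 43 × 32 = 1376
M1 = 32, M2 = 43
y1 = 32^(-1) mod 43 = 39
y2 = 43^(-1) mod 32 = 3
x = (20×32×39 + 28×43×3) mod 1376 = 1052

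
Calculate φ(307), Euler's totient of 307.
306

307 = 307
φ(n) = n × ∏(1 - 1/p) for each prime p dividing n
φ(307) = 307 × (1 - 1/307) = 306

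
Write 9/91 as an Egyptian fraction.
1/11 + 1/126 + 1/18018

Greedy algorithm:
9/91: ceiling(91/9) = 11, use 1/11
8/1001: ceiling(1001/8) = 126, use 1/126
1/18018: ceiling(18018/1) = 18018, use 1/18018
Result: 9/91 = 1/11 + 1/126 + 1/18018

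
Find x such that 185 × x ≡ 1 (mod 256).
137

gcd(185, 256) = 1, so the inverse exists.
Extended Euclidean algorithm on (256, 185):
256 = 1 × 185 + 71  ⟹  71 = (1)·256 + (-1)·185
185 = 2 × 71 + 43  ⟹  43 = (-2)·256 + (3)·185
71 = 1 × 43 + 28  ⟹  28 = (3)·256 + (-4)·185
43 = 1 × 28 + 15  ⟹  15 = (-5)·256 + (7)·185
28 = 1 × 15 + 13  ⟹  13 = (8)·256 + (-11)·185
15 = 1 × 13 + 2  ⟹  2 = (-13)·256 + (18)·185
13 = 6 × 2 + 1  ⟹  1 = (86)·256 + (-119)·185
So (-119)·185 ≡ 1 (mod 256), i.e. 185^(-1) ≡ -119 ≡ 137 (mod 256).
Check: 185 × 137 = 25345 ≡ 1 (mod 256)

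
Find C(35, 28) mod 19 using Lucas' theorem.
2

Using Lucas' theorem:
Write n=35 and k=28 in base 19:
n in base 19: [1, 16]
k in base 19: [1, 9]
C(35,28) mod 19 = ∏ C(n_i, k_i) mod 19
Digit binomials (mod 19): C(1,1) = 1; C(16,9) = 11440 ≡ 2
Product: 1 × 2 = 2 ≡ 2 (mod 19)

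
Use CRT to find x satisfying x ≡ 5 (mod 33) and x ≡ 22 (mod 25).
797

Using Chinese Remainder Theorem:
M = 33 × 25 = 825
M1 = 25, M2 = 33
y1 = 25^(-1) mod 33 = 4
y2 = 33^(-1) mod 25 = 22
x = (5×25×4 + 22×33×22) mod 825 = 797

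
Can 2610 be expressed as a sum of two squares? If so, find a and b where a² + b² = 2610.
3² + 51² (a=3, b=51)

Factorization: 2610 = 2 × 3^2 × 5 × 29
By Fermat: n is sum of two squares iff every prime p ≡ 3 (mod 4) appears to even power.
All primes ≡ 3 (mod 4) appear to even power.
Search a = 0, 1, 2, … for 2610 - a² a perfect square: first hit at a = 3: 2610 - 9 = 2601 = 51².
2610 = 3² + 51² = 9 + 2601 ✓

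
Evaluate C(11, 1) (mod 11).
0

Using Lucas' theorem:
Write n=11 and k=1 in base 11:
n in base 11: [1, 0]
k in base 11: [0, 1]
C(11,1) mod 11 = ∏ C(n_i, k_i) mod 11
Digit binomials (mod 11): C(1,0) = 1; C(0,1) = 0 (k_i > n_i)
Product: 1 × 0 = 0 ≡ 0 (mod 11)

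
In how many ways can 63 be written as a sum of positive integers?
1505499

p(n) counts ways to write n as a sum of positive integers (order ignored).
Euler's pentagonal recurrence: p(k) = p(k-1) + p(k-2) - p(k-5) - p(k-7) + p(k-12) + p(k-15) - ... (offsets j(3j∓1)/2, signs ++--, p(0)=1, p(<0)=0).
DP table for k = 0..62: p(0)=1, p(1)=1, p(2)=2, p(3)=3, p(4)=5, p(5)=7, p(6)=11, p(7)=15, p(8)=22, p(9)=30, p(10)=42, p(11)=56, p(12)=77, p(13)=101, p(14)=135, p(15)=176, p(16)=231, p(17)=297, p(18)=385, p(19)=490, p(20)=627, p(21)=792, p(22)=1002, p(23)=1255, p(24)=1575, p(25)=1958, p(26)=2436, p(27)=3010, p(28)=3718, p(29)=4565, p(30)=5604, p(31)=6842, p(32)=8349, p(33)=10143, p(34)=12310, p(35)=14883, p(36)=17977, p(37)=21637, p(38)=26015, p(39)=31185, p(40)=37338, p(41)=44583, p(42)=53174, p(43)=63261, p(44)=75175, p(45)=89134, p(46)=105558, p(47)=124754, p(48)=147273, p(49)=173525, p(50)=204226, p(51)=239943, p(52)=281589, p(53)=329931, p(54)=386155, p(55)=451276, p(56)=526823, p(57)=614154, p(58)=715220, p(59)=831820, p(60)=966467, p(61)=1121505, p(62)=1300156.
Final step: p(63) = p(62) + p(61) - p(58) - p(56) + p(51) + p(48) - p(41) - p(37) + p(28) + p(23) - p(12) - p(6)
= 1300156 + 1121505 - 715220 - 526823 + 239943 + 147273 - 44583 - 21637 + 3718 + 1255 - 77 - 11
= 1505499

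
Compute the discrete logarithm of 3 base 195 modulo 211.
37

Baby-step giant-step with step n = ⌈√211⌉ = 15.
Baby steps 195^j mod 211 (j:value) for j=0..14: 0:1, 1:195, 2:45, 3:124, 4:126, 5:94, 6:184, 7:10, 8:51, 9:28, 10:185, 11:205, 12:96, 13:152, 14:100.
Giant-step multiplier: 195^(-15) ≡ 195^(210-15) = 195^195 ≡ 12 (mod 211).
Giant steps γ_i = 3·12^i mod 211: γ_0=3, γ_1=36, γ_2=10 (in table at j=7).
x = i·n + j = 2·15 + 7 = 37.
Check: 195^37 ≡ 3 (mod 211).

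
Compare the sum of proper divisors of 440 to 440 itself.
abundant

Proper divisors of 440: sum = 1 + 2 + 4 + 5 + 8 + 10 + 11 + 20 + 22 + 40 + 44 + 55 + 88 + 110 + 220 = 640
Since 640 > 440, 440 is abundant.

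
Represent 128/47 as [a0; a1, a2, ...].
[2; 1, 2, 1, 1, 1, 1, 2]

Euclidean algorithm steps:
128 = 2 × 47 + 34
47 = 1 × 34 + 13
34 = 2 × 13 + 8
13 = 1 × 8 + 5
8 = 1 × 5 + 3
5 = 1 × 3 + 2
3 = 1 × 2 + 1
2 = 2 × 1 + 0
Continued fraction: [2; 1, 2, 1, 1, 1, 1, 2]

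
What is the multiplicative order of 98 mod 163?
54

163 is prime, so ord(98) divides φ(163) = 162.
Divisors of 162: 1, 2, 3, 6, 9, 18, 27, 54, 81, 162.
Repeated squaring: 98^1 ≡ 98, 98^2 ≡ 150, 98^4 ≡ 6, 98^8 ≡ 36, 98^16 ≡ 155, 98^32 ≡ 64, 98^64 ≡ 21, 98^128 ≡ 115 (mod 163).
Test 98^d mod 163 for each divisor d in increasing order:
98^1 ≡ 98
98^2 ≡ 150
98^3 = 98^2·98^1 ≡ 30
98^6 = 98^4·98^2 ≡ 85
98^9 = 98^8·98^1 ≡ 105
98^18 = 98^16·98^2 ≡ 104
98^27 = 98^16·98^8·98^2·98^1 ≡ 162
98^54 = 98^32·98^16·98^4·98^2 ≡ 1  ← first divisor giving 1
The order is 54.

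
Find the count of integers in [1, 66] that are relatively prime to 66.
20

66 = 2 × 3 × 11
φ(n) = n × ∏(1 - 1/p) for each prime p dividing n
φ(66) = 66 × (1 - 1/2) × (1 - 1/3) × (1 - 1/11) = 20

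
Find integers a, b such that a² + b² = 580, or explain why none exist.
2² + 24² (a=2, b=24)

Factorization: 580 = 2^2 × 5 × 29
By Fermat: n is sum of two squares iff every prime p ≡ 3 (mod 4) appears to even power.
All primes ≡ 3 (mod 4) appear to even power.
Search a = 0, 1, 2, … for 580 - a² a perfect square: first hit at a = 2: 580 - 4 = 576 = 24².
580 = 2² + 24² = 4 + 576 ✓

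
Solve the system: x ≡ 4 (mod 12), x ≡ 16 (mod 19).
16

Using Chinese Remainder Theorem:
M = 12 × 19 = 228
M1 = 19, M2 = 12
y1 = 19^(-1) mod 12 = 7
y2 = 12^(-1) mod 19 = 8
x = (4×19×7 + 16×12×8) mod 228 = 16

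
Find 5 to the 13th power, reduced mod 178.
129

Repeated squaring. Binary of 13 = 1101.
5^1 ≡ 5 (mod 178); 5^2 ≡ 25 (mod 178); 5^4 ≡ 91 (mod 178); 5^8 ≡ 93 (mod 178)
5^13 = 5^1 × 5^4 × 5^8 ≡ 129 (mod 178)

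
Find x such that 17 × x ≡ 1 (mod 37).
24

gcd(17, 37) = 1, so the inverse exists.
Extended Euclidean algorithm on (37, 17):
37 = 2 × 17 + 3  ⟹  3 = (1)·37 + (-2)·17
17 = 5 × 3 + 2  ⟹  2 = (-5)·37 + (11)·17
3 = 1 × 2 + 1  ⟹  1 = (6)·37 + (-13)·17
So (-13)·17 ≡ 1 (mod 37), i.e. 17^(-1) ≡ -13 ≡ 24 (mod 37).
Check: 17 × 24 = 408 ≡ 1 (mod 37)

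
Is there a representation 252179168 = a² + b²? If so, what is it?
Not possible

Factorization: 252179168 = 2^5 × 199^3
By Fermat: n is sum of two squares iff every prime p ≡ 3 (mod 4) appears to even power.
Prime(s) ≡ 3 (mod 4) with odd exponent: [(199, 3)]
Therefore 252179168 cannot be expressed as a² + b².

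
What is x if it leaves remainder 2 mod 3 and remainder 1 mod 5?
11

Using Chinese Remainder Theorem:
M = 3 × 5 = 15
M1 = 5, M2 = 3
y1 = 5^(-1) mod 3 = 2
y2 = 3^(-1) mod 5 = 2
x = (2×5×2 + 1×3×2) mod 15 = 11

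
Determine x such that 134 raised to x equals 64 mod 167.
70

Baby-step giant-step with step n = ⌈√167⌉ = 13.
Baby steps 134^j mod 167 (j:value) for j=0..12: 0:1, 1:134, 2:87, 3:135, 4:54, 5:55, 6:22, 7:109, 8:77, 9:131, 10:19, 11:41, 12:150.
Giant-step multiplier: 134^(-13) ≡ 134^(166-13) = 134^153 ≡ 103 (mod 167).
Giant steps γ_i = 64·103^i mod 167: γ_0=64, γ_1=79, γ_2=121, γ_3=105, γ_4=127, γ_5=55 (in table at j=5).
x = i·n + j = 5·13 + 5 = 70.
Check: 134^70 ≡ 64 (mod 167).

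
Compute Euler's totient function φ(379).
378

379 = 379
φ(n) = n × ∏(1 - 1/p) for each prime p dividing n
φ(379) = 379 × (1 - 1/379) = 378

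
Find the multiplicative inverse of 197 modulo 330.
263

gcd(197, 330) = 1, so the inverse exists.
Extended Euclidean algorithm on (330, 197):
330 = 1 × 197 + 133  ⟹  133 = (1)·330 + (-1)·197
197 = 1 × 133 + 64  ⟹  64 = (-1)·330 + (2)·197
133 = 2 × 64 + 5  ⟹  5 = (3)·330 + (-5)·197
64 = 12 × 5 + 4  ⟹  4 = (-37)·330 + (62)·197
5 = 1 × 4 + 1  ⟹  1 = (40)·330 + (-67)·197
So (-67)·197 ≡ 1 (mod 330), i.e. 197^(-1) ≡ -67 ≡ 263 (mod 330).
Check: 197 × 263 = 51811 ≡ 1 (mod 330)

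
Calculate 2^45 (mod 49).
8

Repeated squaring. Binary of 45 = 101101.
2^1 ≡ 2 (mod 49); 2^2 ≡ 4 (mod 49); 2^4 ≡ 16 (mod 49); 2^8 ≡ 11 (mod 49); 2^16 ≡ 23 (mod 49); 2^32 ≡ 39 (mod 49)
2^45 = 2^1 × 2^4 × 2^8 × 2^32 ≡ 8 (mod 49)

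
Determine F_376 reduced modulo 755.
442

Matrix identity: Q^n = [[F_(n+1), F_n], [F_n, F_(n-1)]] with Q = [[1,1],[1,0]].
n = 376 = 101111000₂. Square-and-multiply, entries mod 755:
Q^1 = [[1,1],[1,0]]
Q^2 = (Q^1)² = [[2,1],[1,1]]
Q^5 = (Q^2)²·Q = [[8,5],[5,3]]
Q^11 = (Q^5)²·Q = [[144,89],[89,55]]
Q^23 = (Q^11)²·Q = [[313,722],[722,346]]
Q^47 = (Q^23)²·Q = [[301,153],[153,148]]
Q^94 = (Q^47)² = [[5,747],[747,13]]
Q^188 = (Q^94)² = [[89,611],[611,233]]
Q^376 = (Q^188)² = [[722,442],[442,280]]
F_376 mod 755 = Q^376[0][1] = 442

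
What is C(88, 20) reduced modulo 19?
10

Using Lucas' theorem:
Write n=88 and k=20 in base 19:
n in base 19: [4, 12]
k in base 19: [1, 1]
C(88,20) mod 19 = ∏ C(n_i, k_i) mod 19
Digit binomials (mod 19): C(4,1) = 4; C(12,1) = 12
Product: 4 × 12 = 48 ≡ 10 (mod 19)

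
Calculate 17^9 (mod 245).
237

Repeated squaring. Binary of 9 = 1001.
17^1 ≡ 17 (mod 245); 17^2 ≡ 44 (mod 245); 17^4 ≡ 221 (mod 245); 17^8 ≡ 86 (mod 245)
17^9 = 17^1 × 17^8 ≡ 237 (mod 245)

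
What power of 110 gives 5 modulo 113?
27

Baby-step giant-step with step n = ⌈√113⌉ = 11.
Baby steps 110^j mod 113 (j:value) for j=0..10: 0:1, 1:110, 2:9, 3:86, 4:81, 5:96, 6:51, 7:73, 8:7, 9:92, 10:63.
Giant-step multiplier: 110^(-11) ≡ 110^(112-11) = 110^101 ≡ 55 (mod 113).
Giant steps γ_i = 5·55^i mod 113: γ_0=5, γ_1=49, γ_2=96 (in table at j=5).
x = i·n + j = 2·11 + 5 = 27.
Check: 110^27 ≡ 5 (mod 113).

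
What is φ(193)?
192

193 = 193
φ(n) = n × ∏(1 - 1/p) for each prime p dividing n
φ(193) = 193 × (1 - 1/193) = 192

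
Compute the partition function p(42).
53174

p(n) counts ways to write n as a sum of positive integers (order ignored).
Euler's pentagonal recurrence: p(k) = p(k-1) + p(k-2) - p(k-5) - p(k-7) + p(k-12) + p(k-15) - ... (offsets j(3j∓1)/2, signs ++--, p(0)=1, p(<0)=0).
DP table for k = 0..41: p(0)=1, p(1)=1, p(2)=2, p(3)=3, p(4)=5, p(5)=7, p(6)=11, p(7)=15, p(8)=22, p(9)=30, p(10)=42, p(11)=56, p(12)=77, p(13)=101, p(14)=135, p(15)=176, p(16)=231, p(17)=297, p(18)=385, p(19)=490, p(20)=627, p(21)=792, p(22)=1002, p(23)=1255, p(24)=1575, p(25)=1958, p(26)=2436, p(27)=3010, p(28)=3718, p(29)=4565, p(30)=5604, p(31)=6842, p(32)=8349, p(33)=10143, p(34)=12310, p(35)=14883, p(36)=17977, p(37)=21637, p(38)=26015, p(39)=31185, p(40)=37338, p(41)=44583.
Final step: p(42) = p(41) + p(40) - p(37) - p(35) + p(30) + p(27) - p(20) - p(16) + p(7) + p(2)
= 44583 + 37338 - 21637 - 14883 + 5604 + 3010 - 627 - 231 + 15 + 2
= 53174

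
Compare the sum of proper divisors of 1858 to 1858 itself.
deficient

Proper divisors of 1858: sum = 1 + 2 + 929 = 932
Since 932 < 1858, 1858 is deficient.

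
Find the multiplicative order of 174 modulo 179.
178

179 is prime, so ord(174) divides φ(179) = 178.
Divisors of 178: 1, 2, 89, 178.
Repeated squaring: 174^1 ≡ 174, 174^2 ≡ 25, 174^4 ≡ 88, 174^8 ≡ 47, 174^16 ≡ 61, 174^32 ≡ 141, 174^64 ≡ 12, 174^128 ≡ 144 (mod 179).
Test 174^d mod 179 for each divisor d in increasing order:
174^1 ≡ 174
174^2 ≡ 25
174^89 = 174^64·174^16·174^8·174^1 ≡ 178
174^178 = 174^128·174^32·174^16·174^2 ≡ 1  ← first divisor giving 1
The order is 178.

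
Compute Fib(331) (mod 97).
33

Matrix identity: Q^n = [[F_(n+1), F_n], [F_n, F_(n-1)]] with Q = [[1,1],[1,0]].
n = 331 = 101001011₂. Square-and-multiply, entries mod 97:
Q^1 = [[1,1],[1,0]]
Q^2 = (Q^1)² = [[2,1],[1,1]]
Q^5 = (Q^2)²·Q = [[8,5],[5,3]]
Q^10 = (Q^5)² = [[89,55],[55,34]]
Q^20 = (Q^10)² = [[82,72],[72,10]]
Q^41 = (Q^20)²·Q = [[5,74],[74,28]]
Q^82 = (Q^41)² = [[69,17],[17,52]]
Q^165 = (Q^82)²·Q = [[26,6],[6,20]]
Q^331 = (Q^165)²·Q = [[18,33],[33,82]]
F_331 mod 97 = Q^331[0][1] = 33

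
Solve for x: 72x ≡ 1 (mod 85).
13

gcd(72, 85) = 1, so the inverse exists.
Extended Euclidean algorithm on (85, 72):
85 = 1 × 72 + 13  ⟹  13 = (1)·85 + (-1)·72
72 = 5 × 13 + 7  ⟹  7 = (-5)·85 + (6)·72
13 = 1 × 7 + 6  ⟹  6 = (6)·85 + (-7)·72
7 = 1 × 6 + 1  ⟹  1 = (-11)·85 + (13)·72
So (13)·72 ≡ 1 (mod 85), i.e. 72^(-1) ≡ 13 (mod 85).
Check: 72 × 13 = 936 ≡ 1 (mod 85)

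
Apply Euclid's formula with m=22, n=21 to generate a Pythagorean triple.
(43, 924, 925)

Euclid's formula: a = m² - n², b = 2mn, c = m² + n²
m = 22, n = 21
a = 22² - 21² = 484 - 441 = 43
b = 2 × 22 × 21 = 924
c = 22² + 21² = 484 + 441 = 925
Verification: 43² + 924² = 1849 + 853776 = 855625 = 925² ✓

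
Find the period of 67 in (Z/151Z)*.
50

151 is prime, so ord(67) divides φ(151) = 150.
Divisors of 150: 1, 2, 3, 5, 6, 10, 15, 25, 30, 50, 75, 150.
Repeated squaring: 67^1 ≡ 67, 67^2 ≡ 110, 67^4 ≡ 20, 67^8 ≡ 98, 67^16 ≡ 91, 67^32 ≡ 127, 67^64 ≡ 123, 67^128 ≡ 29 (mod 151).
Test 67^d mod 151 for each divisor d in increasing order:
67^1 ≡ 67
67^2 ≡ 110
67^3 = 67^2·67^1 ≡ 122
67^5 = 67^4·67^1 ≡ 132
67^6 = 67^4·67^2 ≡ 86
67^10 = 67^8·67^2 ≡ 59
67^15 = 67^8·67^4·67^2·67^1 ≡ 87
67^25 = 67^16·67^8·67^1 ≡ 150
67^30 = 67^16·67^8·67^4·67^2 ≡ 19
67^50 = 67^32·67^16·67^2 ≡ 1  ← first divisor giving 1
The order is 50.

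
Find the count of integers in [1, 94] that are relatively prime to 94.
46

94 = 2 × 47
φ(n) = n × ∏(1 - 1/p) for each prime p dividing n
φ(94) = 94 × (1 - 1/2) × (1 - 1/47) = 46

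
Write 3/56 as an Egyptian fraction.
1/19 + 1/1064

Greedy algorithm:
3/56: ceiling(56/3) = 19, use 1/19
1/1064: ceiling(1064/1) = 1064, use 1/1064
Result: 3/56 = 1/19 + 1/1064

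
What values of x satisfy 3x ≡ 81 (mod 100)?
x ≡ 27 (mod 100)

gcd(3, 100) = 1, which divides 81, so solutions exist.
Find 3^(-1) mod 100 by the extended Euclidean algorithm:
100 = 33 × 3 + 1  ⟹  1 = (1)·100 + (-33)·3
So (-33)·3 ≡ 1 (mod 100), i.e. 3^(-1) ≡ -33 ≡ 67 (mod 100).
x ≡ 67 × 81 = 5427 ≡ 27 (mod 100).
Check: 3 × 27 = 81 ≡ 81 (mod 100).
Unique solution: x ≡ 27 (mod 100)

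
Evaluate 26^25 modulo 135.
26

Repeated squaring. Binary of 25 = 11001.
26^1 ≡ 26 (mod 135); 26^2 ≡ 1 (mod 135); 26^4 ≡ 1 (mod 135); 26^8 ≡ 1 (mod 135); 26^16 ≡ 1 (mod 135)
26^25 = 26^1 × 26^8 × 26^16 ≡ 26 (mod 135)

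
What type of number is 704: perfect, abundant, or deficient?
abundant

Proper divisors of 704: sum = 1 + 2 + 4 + 8 + 11 + 16 + 22 + 32 + 44 + 64 + 88 + 176 + 352 = 820
Since 820 > 704, 704 is abundant.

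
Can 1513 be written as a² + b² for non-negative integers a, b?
12² + 37² (a=12, b=37)

Factorization: 1513 = 17 × 89
By Fermat: n is sum of two squares iff every prime p ≡ 3 (mod 4) appears to even power.
All primes ≡ 3 (mod 4) appear to even power.
Search a = 0, 1, 2, … for 1513 - a² a perfect square: first hit at a = 12: 1513 - 144 = 1369 = 37².
1513 = 12² + 37² = 144 + 1369 ✓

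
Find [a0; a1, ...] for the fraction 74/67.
[1; 9, 1, 1, 3]

Euclidean algorithm steps:
74 = 1 × 67 + 7
67 = 9 × 7 + 4
7 = 1 × 4 + 3
4 = 1 × 3 + 1
3 = 3 × 1 + 0
Continued fraction: [1; 9, 1, 1, 3]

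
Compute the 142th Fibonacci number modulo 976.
143

Matrix identity: Q^n = [[F_(n+1), F_n], [F_n, F_(n-1)]] with Q = [[1,1],[1,0]].
n = 142 = 10001110₂. Square-and-multiply, entries mod 976:
Q^1 = [[1,1],[1,0]]
Q^2 = (Q^1)² = [[2,1],[1,1]]
Q^4 = (Q^2)² = [[5,3],[3,2]]
Q^8 = (Q^4)² = [[34,21],[21,13]]
Q^17 = (Q^8)²·Q = [[632,621],[621,11]]
Q^35 = (Q^17)²·Q = [[480,361],[361,119]]
Q^71 = (Q^35)²·Q = [[144,577],[577,543]]
Q^142 = (Q^71)² = [[353,143],[143,210]]
F_142 mod 976 = Q^142[0][1] = 143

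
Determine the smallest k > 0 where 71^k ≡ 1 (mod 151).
150

151 is prime, so ord(71) divides φ(151) = 150.
Divisors of 150: 1, 2, 3, 5, 6, 10, 15, 25, 30, 50, 75, 150.
Repeated squaring: 71^1 ≡ 71, 71^2 ≡ 58, 71^4 ≡ 42, 71^8 ≡ 103, 71^16 ≡ 39, 71^32 ≡ 11, 71^64 ≡ 121, 71^128 ≡ 145 (mod 151).
Test 71^d mod 151 for each divisor d in increasing order:
71^1 ≡ 71
71^2 ≡ 58
71^3 = 71^2·71^1 ≡ 41
71^5 = 71^4·71^1 ≡ 113
71^6 = 71^4·71^2 ≡ 20
71^10 = 71^8·71^2 ≡ 85
71^15 = 71^8·71^4·71^2·71^1 ≡ 92
71^25 = 71^16·71^8·71^1 ≡ 119
71^30 = 71^16·71^8·71^4·71^2 ≡ 8
71^50 = 71^32·71^16·71^2 ≡ 118
71^75 = 71^64·71^8·71^2·71^1 ≡ 150
71^150 = 71^128·71^16·71^4·71^2 ≡ 1  ← first divisor giving 1
The order is 150.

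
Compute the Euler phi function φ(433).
432

433 = 433
φ(n) = n × ∏(1 - 1/p) for each prime p dividing n
φ(433) = 433 × (1 - 1/433) = 432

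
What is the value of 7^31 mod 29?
24

Repeated squaring. Binary of 31 = 11111.
7^1 ≡ 7 (mod 29); 7^2 ≡ 20 (mod 29); 7^4 ≡ 23 (mod 29); 7^8 ≡ 7 (mod 29); 7^16 ≡ 20 (mod 29)
7^31 = 7^1 × 7^2 × 7^4 × 7^8 × 7^16 ≡ 24 (mod 29)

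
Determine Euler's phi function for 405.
216

405 = 3^4 × 5
φ(n) = n × ∏(1 - 1/p) for each prime p dividing n
φ(405) = 405 × (1 - 1/3) × (1 - 1/5) = 216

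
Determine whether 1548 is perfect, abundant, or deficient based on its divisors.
abundant

Proper divisors of 1548: sum = 1 + 2 + 3 + 4 + 6 + 9 + 12 + 18 + ... + 258 + 387 + 516 + 774 (17 divisors) = 2456
Since 2456 > 1548, 1548 is abundant.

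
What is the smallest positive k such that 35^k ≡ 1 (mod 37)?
36

37 is prime, so ord(35) divides φ(37) = 36.
Divisors of 36: 1, 2, 3, 4, 6, 9, 12, 18, 36.
Repeated squaring: 35^1 ≡ 35, 35^2 ≡ 4, 35^4 ≡ 16, 35^8 ≡ 34, 35^16 ≡ 9, 35^32 ≡ 7 (mod 37).
Test 35^d mod 37 for each divisor d in increasing order:
35^1 ≡ 35
35^2 ≡ 4
35^3 = 35^2·35^1 ≡ 29
35^4 ≡ 16
35^6 = 35^4·35^2 ≡ 27
35^9 = 35^8·35^1 ≡ 6
35^12 = 35^8·35^4 ≡ 26
35^18 = 35^16·35^2 ≡ 36
35^36 = 35^32·35^4 ≡ 1  ← first divisor giving 1
The order is 36.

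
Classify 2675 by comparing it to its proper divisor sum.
deficient

Proper divisors of 2675: sum = 1 + 5 + 25 + 107 + 535 = 673
Since 673 < 2675, 2675 is deficient.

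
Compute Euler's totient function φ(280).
96

280 = 2^3 × 5 × 7
φ(n) = n × ∏(1 - 1/p) for each prime p dividing n
φ(280) = 280 × (1 - 1/2) × (1 - 1/5) × (1 - 1/7) = 96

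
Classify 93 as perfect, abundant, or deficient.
deficient

Proper divisors of 93: sum = 1 + 3 + 31 = 35
Since 35 < 93, 93 is deficient.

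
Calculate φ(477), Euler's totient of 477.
312

477 = 3^2 × 53
φ(n) = n × ∏(1 - 1/p) for each prime p dividing n
φ(477) = 477 × (1 - 1/3) × (1 - 1/53) = 312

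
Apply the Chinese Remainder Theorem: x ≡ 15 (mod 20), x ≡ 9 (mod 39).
555

Using Chinese Remainder Theorem:
M = 20 × 39 = 780
M1 = 39, M2 = 20
y1 = 39^(-1) mod 20 = 19
y2 = 20^(-1) mod 39 = 2
x = (15×39×19 + 9×20×2) mod 780 = 555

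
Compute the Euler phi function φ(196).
84

196 = 2^2 × 7^2
φ(n) = n × ∏(1 - 1/p) for each prime p dividing n
φ(196) = 196 × (1 - 1/2) × (1 - 1/7) = 84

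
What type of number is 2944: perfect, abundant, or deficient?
abundant

Proper divisors of 2944: sum = 1 + 2 + 4 + 8 + 16 + 23 + 32 + 46 + 64 + 92 + 128 + 184 + 368 + 736 + 1472 = 3176
Since 3176 > 2944, 2944 is abundant.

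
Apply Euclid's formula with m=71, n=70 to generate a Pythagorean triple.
(141, 9940, 9941)

Euclid's formula: a = m² - n², b = 2mn, c = m² + n²
m = 71, n = 70
a = 71² - 70² = 5041 - 4900 = 141
b = 2 × 71 × 70 = 9940
c = 71² + 70² = 5041 + 4900 = 9941
Verification: 141² + 9940² = 19881 + 98803600 = 98823481 = 9941² ✓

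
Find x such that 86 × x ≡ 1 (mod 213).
161

gcd(86, 213) = 1, so the inverse exists.
Extended Euclidean algorithm on (213, 86):
213 = 2 × 86 + 41  ⟹  41 = (1)·213 + (-2)·86
86 = 2 × 41 + 4  ⟹  4 = (-2)·213 + (5)·86
41 = 10 × 4 + 1  ⟹  1 = (21)·213 + (-52)·86
So (-52)·86 ≡ 1 (mod 213), i.e. 86^(-1) ≡ -52 ≡ 161 (mod 213).
Check: 86 × 161 = 13846 ≡ 1 (mod 213)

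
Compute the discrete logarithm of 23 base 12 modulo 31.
3

Baby-step giant-step with step n = ⌈√31⌉ = 6.
Baby steps 12^j mod 31 (j:value) for j=0..5: 0:1, 1:12, 2:20, 3:23, 4:28, 5:26.
h = 23 is already in the table at j=3, so x = 3.
Check: 12^3 ≡ 23 (mod 31).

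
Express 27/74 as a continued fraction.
[0; 2, 1, 2, 1, 6]

Euclidean algorithm steps:
27 = 0 × 74 + 27
74 = 2 × 27 + 20
27 = 1 × 20 + 7
20 = 2 × 7 + 6
7 = 1 × 6 + 1
6 = 6 × 1 + 0
Continued fraction: [0; 2, 1, 2, 1, 6]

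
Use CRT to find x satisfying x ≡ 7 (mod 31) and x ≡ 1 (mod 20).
441

Using Chinese Remainder Theorem:
M = 31 × 20 = 620
M1 = 20, M2 = 31
y1 = 20^(-1) mod 31 = 14
y2 = 31^(-1) mod 20 = 11
x = (7×20×14 + 1×31×11) mod 620 = 441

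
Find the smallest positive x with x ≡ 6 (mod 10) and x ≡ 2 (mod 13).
106

Using Chinese Remainder Theorem:
M = 10 × 13 = 130
M1 = 13, M2 = 10
y1 = 13^(-1) mod 10 = 7
y2 = 10^(-1) mod 13 = 4
x = (6×13×7 + 2×10×4) mod 130 = 106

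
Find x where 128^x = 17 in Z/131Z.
99

Baby-step giant-step with step n = ⌈√131⌉ = 12.
Baby steps 128^j mod 131 (j:value) for j=0..11: 0:1, 1:128, 2:9, 3:104, 4:81, 5:19, 6:74, 7:40, 8:11, 9:98, 10:99, 11:96.
Giant-step multiplier: 128^(-12) ≡ 128^(130-12) = 128^118 ≡ 5 (mod 131).
Giant steps γ_i = 17·5^i mod 131: γ_0=17, γ_1=85, γ_2=32, γ_3=29, γ_4=14, γ_5=70, γ_6=88, γ_7=47, γ_8=104 (in table at j=3).
x = i·n + j = 8·12 + 3 = 99.
Check: 128^99 ≡ 17 (mod 131).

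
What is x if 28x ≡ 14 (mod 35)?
x ≡ 3 (mod 5)

gcd(28, 35) = 7, which divides 14, so solutions exist.
Divide through by 7: 4x ≡ 2 (mod 5).
Find 4^(-1) mod 5 by the extended Euclidean algorithm:
5 = 1 × 4 + 1  ⟹  1 = (1)·5 + (-1)·4
So (-1)·4 ≡ 1 (mod 5), i.e. 4^(-1) ≡ -1 ≡ 4 (mod 5).
x ≡ 4 × 2 = 8 ≡ 3 (mod 5).
Check: 28 × 3 = 84 ≡ 14 (mod 35).
x ≡ 3 (mod 5), giving 7 solutions mod 35.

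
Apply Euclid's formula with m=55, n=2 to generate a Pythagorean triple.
(3021, 220, 3029)

Euclid's formula: a = m² - n², b = 2mn, c = m² + n²
m = 55, n = 2
a = 55² - 2² = 3025 - 4 = 3021
b = 2 × 55 × 2 = 220
c = 55² + 2² = 3025 + 4 = 3029
Verification: 3021² + 220² = 9126441 + 48400 = 9174841 = 3029² ✓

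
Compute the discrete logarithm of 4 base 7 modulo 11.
6

Baby-step giant-step with step n = ⌈√11⌉ = 4.
Baby steps 7^j mod 11 (j:value) for j=0..3: 0:1, 1:7, 2:5, 3:2.
Giant-step multiplier: 7^(-4) ≡ 7^(10-4) = 7^6 ≡ 4 (mod 11).
Giant steps γ_i = 4·4^i mod 11: γ_0=4, γ_1=5 (in table at j=2).
x = i·n + j = 1·4 + 2 = 6.
Check: 7^6 ≡ 4 (mod 11).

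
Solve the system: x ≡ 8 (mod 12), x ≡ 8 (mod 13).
8

Using Chinese Remainder Theorem:
M = 12 × 13 = 156
M1 = 13, M2 = 12
y1 = 13^(-1) mod 12 = 1
y2 = 12^(-1) mod 13 = 12
x = (8×13×1 + 8×12×12) mod 156 = 8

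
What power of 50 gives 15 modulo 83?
51

Baby-step giant-step with step n = ⌈√83⌉ = 10.
Baby steps 50^j mod 83 (j:value) for j=0..9: 0:1, 1:50, 2:10, 3:2, 4:17, 5:20, 6:4, 7:34, 8:40, 9:8.
Giant-step multiplier: 50^(-10) ≡ 50^(82-10) = 50^72 ≡ 11 (mod 83).
Giant steps γ_i = 15·11^i mod 83: γ_0=15, γ_1=82, γ_2=72, γ_3=45, γ_4=80, γ_5=50 (in table at j=1).
x = i·n + j = 5·10 + 1 = 51.
Check: 50^51 ≡ 15 (mod 83).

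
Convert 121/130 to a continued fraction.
[0; 1, 13, 2, 4]

Euclidean algorithm steps:
121 = 0 × 130 + 121
130 = 1 × 121 + 9
121 = 13 × 9 + 4
9 = 2 × 4 + 1
4 = 4 × 1 + 0
Continued fraction: [0; 1, 13, 2, 4]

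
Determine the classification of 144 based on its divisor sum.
abundant

Proper divisors of 144: sum = 1 + 2 + 3 + 4 + 6 + 8 + 9 + 12 + 16 + 18 + 24 + 36 + 48 + 72 = 259
Since 259 > 144, 144 is abundant.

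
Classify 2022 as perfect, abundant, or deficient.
abundant

Proper divisors of 2022: sum = 1 + 2 + 3 + 6 + 337 + 674 + 1011 = 2034
Since 2034 > 2022, 2022 is abundant.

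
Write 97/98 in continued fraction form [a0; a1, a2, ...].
[0; 1, 97]

Euclidean algorithm steps:
97 = 0 × 98 + 97
98 = 1 × 97 + 1
97 = 97 × 1 + 0
Continued fraction: [0; 1, 97]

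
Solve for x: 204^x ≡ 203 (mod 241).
155

Baby-step giant-step with step n = ⌈√241⌉ = 16.
Baby steps 204^j mod 241 (j:value) for j=0..15: 0:1, 1:204, 2:164, 3:198, 4:145, 5:178, 6:162, 7:31, 8:58, 9:23, 10:113, 11:157, 12:216, 13:202, 14:238, 15:111.
Giant-step multiplier: 204^(-16) ≡ 204^(240-16) = 204^224 ≡ 24 (mod 241).
Giant steps γ_i = 203·24^i mod 241: γ_0=203, γ_1=52, γ_2=43, γ_3=68, γ_4=186, γ_5=126, γ_6=132, γ_7=35, γ_8=117, γ_9=157 (in table at j=11).
x = i·n + j = 9·16 + 11 = 155.
Check: 204^155 ≡ 203 (mod 241).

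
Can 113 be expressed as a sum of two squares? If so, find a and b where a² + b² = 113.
7² + 8² (a=7, b=8)

Factorization: 113 = 113
By Fermat: n is sum of two squares iff every prime p ≡ 3 (mod 4) appears to even power.
All primes ≡ 3 (mod 4) appear to even power.
Search a = 0, 1, 2, … for 113 - a² a perfect square: first hit at a = 7: 113 - 49 = 64 = 8².
113 = 7² + 8² = 49 + 64 ✓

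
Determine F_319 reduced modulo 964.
837

Matrix identity: Q^n = [[F_(n+1), F_n], [F_n, F_(n-1)]] with Q = [[1,1],[1,0]].
n = 319 = 100111111₂. Square-and-multiply, entries mod 964:
Q^1 = [[1,1],[1,0]]
Q^2 = (Q^1)² = [[2,1],[1,1]]
Q^4 = (Q^2)² = [[5,3],[3,2]]
Q^9 = (Q^4)²·Q = [[55,34],[34,21]]
Q^19 = (Q^9)²·Q = [[17,325],[325,656]]
Q^39 = (Q^19)²·Q = [[735,838],[838,861]]
Q^79 = (Q^39)²·Q = [[253,837],[837,380]]
Q^159 = (Q^79)²·Q = [[711,126],[126,585]]
Q^319 = (Q^159)²·Q = [[253,837],[837,380]]
F_319 mod 964 = Q^319[0][1] = 837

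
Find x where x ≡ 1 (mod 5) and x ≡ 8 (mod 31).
101

Using Chinese Remainder Theorem:
M = 5 × 31 = 155
M1 = 31, M2 = 5
y1 = 31^(-1) mod 5 = 1
y2 = 5^(-1) mod 31 = 25
x = (1×31×1 + 8×5×25) mod 155 = 101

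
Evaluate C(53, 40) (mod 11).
1

Using Lucas' theorem:
Write n=53 and k=40 in base 11:
n in base 11: [4, 9]
k in base 11: [3, 7]
C(53,40) mod 11 = ∏ C(n_i, k_i) mod 11
Digit binomials (mod 11): C(4,3) = 4; C(9,7) = 36 ≡ 3
Product: 4 × 3 = 12 ≡ 1 (mod 11)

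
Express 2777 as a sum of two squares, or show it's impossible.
29² + 44² (a=29, b=44)

Factorization: 2777 = 2777
By Fermat: n is sum of two squares iff every prime p ≡ 3 (mod 4) appears to even power.
All primes ≡ 3 (mod 4) appear to even power.
Search a = 0, 1, 2, … for 2777 - a² a perfect square: first hit at a = 29: 2777 - 841 = 1936 = 44².
2777 = 29² + 44² = 841 + 1936 ✓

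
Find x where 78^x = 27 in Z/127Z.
123

Baby-step giant-step with step n = ⌈√127⌉ = 12.
Baby steps 78^j mod 127 (j:value) for j=0..11: 0:1, 1:78, 2:115, 3:80, 4:17, 5:56, 6:50, 7:90, 8:35, 9:63, 10:88, 11:6.
Giant-step multiplier: 78^(-12) ≡ 78^(126-12) = 78^114 ≡ 73 (mod 127).
Giant steps γ_i = 27·73^i mod 127: γ_0=27, γ_1=66, γ_2=119, γ_3=51, γ_4=40, γ_5=126, γ_6=54, γ_7=5, γ_8=111, γ_9=102, γ_10=80 (in table at j=3).
x = i·n + j = 10·12 + 3 = 123.
Check: 78^123 ≡ 27 (mod 127).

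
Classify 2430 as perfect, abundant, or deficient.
abundant

Proper divisors of 2430: sum = 1 + 2 + 3 + 5 + 6 + 9 + 10 + 15 + ... + 405 + 486 + 810 + 1215 (23 divisors) = 4122
Since 4122 > 2430, 2430 is abundant.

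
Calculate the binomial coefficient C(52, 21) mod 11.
0

Using Lucas' theorem:
Write n=52 and k=21 in base 11:
n in base 11: [4, 8]
k in base 11: [1, 10]
C(52,21) mod 11 = ∏ C(n_i, k_i) mod 11
Digit binomials (mod 11): C(4,1) = 4; C(8,10) = 0 (k_i > n_i)
Product: 4 × 0 = 0 ≡ 0 (mod 11)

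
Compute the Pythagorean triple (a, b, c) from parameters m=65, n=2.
(4221, 260, 4229)

Euclid's formula: a = m² - n², b = 2mn, c = m² + n²
m = 65, n = 2
a = 65² - 2² = 4225 - 4 = 4221
b = 2 × 65 × 2 = 260
c = 65² + 2² = 4225 + 4 = 4229
Verification: 4221² + 260² = 17816841 + 67600 = 17884441 = 4229² ✓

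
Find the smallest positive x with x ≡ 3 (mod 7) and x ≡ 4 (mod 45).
94

Using Chinese Remainder Theorem:
M = 7 × 45 = 315
M1 = 45, M2 = 7
y1 = 45^(-1) mod 7 = 5
y2 = 7^(-1) mod 45 = 13
x = (3×45×5 + 4×7×13) mod 315 = 94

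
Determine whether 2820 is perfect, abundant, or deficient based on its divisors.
abundant

Proper divisors of 2820: sum = 1 + 2 + 3 + 4 + 5 + 6 + 10 + 12 + ... + 564 + 705 + 940 + 1410 (23 divisors) = 5244
Since 5244 > 2820, 2820 is abundant.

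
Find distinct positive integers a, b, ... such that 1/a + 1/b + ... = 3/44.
1/15 + 1/660

Greedy algorithm:
3/44: ceiling(44/3) = 15, use 1/15
1/660: ceiling(660/1) = 660, use 1/660
Result: 3/44 = 1/15 + 1/660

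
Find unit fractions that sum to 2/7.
1/4 + 1/28

Greedy algorithm:
2/7: ceiling(7/2) = 4, use 1/4
1/28: ceiling(28/1) = 28, use 1/28
Result: 2/7 = 1/4 + 1/28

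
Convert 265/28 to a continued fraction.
[9; 2, 6, 2]

Euclidean algorithm steps:
265 = 9 × 28 + 13
28 = 2 × 13 + 2
13 = 6 × 2 + 1
2 = 2 × 1 + 0
Continued fraction: [9; 2, 6, 2]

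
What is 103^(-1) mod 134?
121

gcd(103, 134) = 1, so the inverse exists.
Extended Euclidean algorithm on (134, 103):
134 = 1 × 103 + 31  ⟹  31 = (1)·134 + (-1)·103
103 = 3 × 31 + 10  ⟹  10 = (-3)·134 + (4)·103
31 = 3 × 10 + 1  ⟹  1 = (10)·134 + (-13)·103
So (-13)·103 ≡ 1 (mod 134), i.e. 103^(-1) ≡ -13 ≡ 121 (mod 134).
Check: 103 × 121 = 12463 ≡ 1 (mod 134)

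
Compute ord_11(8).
10

11 is prime, so ord(8) divides φ(11) = 10.
Divisors of 10: 1, 2, 5, 10.
Repeated squaring: 8^1 ≡ 8, 8^2 ≡ 9, 8^4 ≡ 4, 8^8 ≡ 5 (mod 11).
Test 8^d mod 11 for each divisor d in increasing order:
8^1 ≡ 8
8^2 ≡ 9
8^5 = 8^4·8^1 ≡ 10
8^10 = 8^8·8^2 ≡ 1  ← first divisor giving 1
The order is 10.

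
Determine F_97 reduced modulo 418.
13

Matrix identity: Q^n = [[F_(n+1), F_n], [F_n, F_(n-1)]] with Q = [[1,1],[1,0]].
n = 97 = 1100001₂. Square-and-multiply, entries mod 418:
Q^1 = [[1,1],[1,0]]
Q^3 = (Q^1)²·Q = [[3,2],[2,1]]
Q^6 = (Q^3)² = [[13,8],[8,5]]
Q^12 = (Q^6)² = [[233,144],[144,89]]
Q^24 = (Q^12)² = [[203,388],[388,233]]
Q^48 = (Q^24)² = [[309,296],[296,13]]
Q^97 = (Q^48)²·Q = [[21,13],[13,8]]
F_97 mod 418 = Q^97[0][1] = 13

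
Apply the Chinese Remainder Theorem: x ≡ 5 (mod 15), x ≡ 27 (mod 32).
155

Using Chinese Remainder Theorem:
M = 15 × 32 = 480
M1 = 32, M2 = 15
y1 = 32^(-1) mod 15 = 8
y2 = 15^(-1) mod 32 = 15
x = (5×32×8 + 27×15×15) mod 480 = 155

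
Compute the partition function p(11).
56

p(n) counts ways to write n as a sum of positive integers (order ignored).
Euler's pentagonal recurrence: p(k) = p(k-1) + p(k-2) - p(k-5) - p(k-7) + p(k-12) + p(k-15) - ... (offsets j(3j∓1)/2, signs ++--, p(0)=1, p(<0)=0).
DP table for k = 0..10: p(0)=1, p(1)=1, p(2)=2, p(3)=3, p(4)=5, p(5)=7, p(6)=11, p(7)=15, p(8)=22, p(9)=30, p(10)=42.
Final step: p(11) = p(10) + p(9) - p(6) - p(4)
= 42 + 30 - 11 - 5
= 56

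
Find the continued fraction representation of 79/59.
[1; 2, 1, 19]

Euclidean algorithm steps:
79 = 1 × 59 + 20
59 = 2 × 20 + 19
20 = 1 × 19 + 1
19 = 19 × 1 + 0
Continued fraction: [1; 2, 1, 19]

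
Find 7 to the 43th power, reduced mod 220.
123

Repeated squaring. Binary of 43 = 101011.
7^1 ≡ 7 (mod 220); 7^2 ≡ 49 (mod 220); 7^4 ≡ 201 (mod 220); 7^8 ≡ 141 (mod 220); 7^16 ≡ 81 (mod 220); 7^32 ≡ 181 (mod 220)
7^43 = 7^1 × 7^2 × 7^8 × 7^32 ≡ 123 (mod 220)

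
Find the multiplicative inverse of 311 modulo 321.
32

gcd(311, 321) = 1, so the inverse exists.
Extended Euclidean algorithm on (321, 311):
321 = 1 × 311 + 10  ⟹  10 = (1)·321 + (-1)·311
311 = 31 × 10 + 1  ⟹  1 = (-31)·321 + (32)·311
So (32)·311 ≡ 1 (mod 321), i.e. 311^(-1) ≡ 32 (mod 321).
Check: 311 × 32 = 9952 ≡ 1 (mod 321)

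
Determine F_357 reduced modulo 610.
2

Matrix identity: Q^n = [[F_(n+1), F_n], [F_n, F_(n-1)]] with Q = [[1,1],[1,0]].
n = 357 = 101100101₂. Square-and-multiply, entries mod 610:
Q^1 = [[1,1],[1,0]]
Q^2 = (Q^1)² = [[2,1],[1,1]]
Q^5 = (Q^2)²·Q = [[8,5],[5,3]]
Q^11 = (Q^5)²·Q = [[144,89],[89,55]]
Q^22 = (Q^11)² = [[597,21],[21,576]]
Q^44 = (Q^22)² = [[0,233],[233,377]]
Q^89 = (Q^44)²·Q = [[0,609],[609,1]]
Q^178 = (Q^89)² = [[1,609],[609,2]]
Q^357 = (Q^178)²·Q = [[609,2],[2,607]]
F_357 mod 610 = Q^357[0][1] = 2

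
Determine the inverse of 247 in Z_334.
119

gcd(247, 334) = 1, so the inverse exists.
Extended Euclidean algorithm on (334, 247):
334 = 1 × 247 + 87  ⟹  87 = (1)·334 + (-1)·247
247 = 2 × 87 + 73  ⟹  73 = (-2)·334 + (3)·247
87 = 1 × 73 + 14  ⟹  14 = (3)·334 + (-4)·247
73 = 5 × 14 + 3  ⟹  3 = (-17)·334 + (23)·247
14 = 4 × 3 + 2  ⟹  2 = (71)·334 + (-96)·247
3 = 1 × 2 + 1  ⟹  1 = (-88)·334 + (119)·247
So (119)·247 ≡ 1 (mod 334), i.e. 247^(-1) ≡ 119 (mod 334).
Check: 247 × 119 = 29393 ≡ 1 (mod 334)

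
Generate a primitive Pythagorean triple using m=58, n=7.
(3315, 812, 3413)

Euclid's formula: a = m² - n², b = 2mn, c = m² + n²
m = 58, n = 7
a = 58² - 7² = 3364 - 49 = 3315
b = 2 × 58 × 7 = 812
c = 58² + 7² = 3364 + 49 = 3413
Verification: 3315² + 812² = 10989225 + 659344 = 11648569 = 3413² ✓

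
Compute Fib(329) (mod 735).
454

Matrix identity: Q^n = [[F_(n+1), F_n], [F_n, F_(n-1)]] with Q = [[1,1],[1,0]].
n = 329 = 101001001₂. Square-and-multiply, entries mod 735:
Q^1 = [[1,1],[1,0]]
Q^2 = (Q^1)² = [[2,1],[1,1]]
Q^5 = (Q^2)²·Q = [[8,5],[5,3]]
Q^10 = (Q^5)² = [[89,55],[55,34]]
Q^20 = (Q^10)² = [[656,150],[150,506]]
Q^41 = (Q^20)²·Q = [[181,76],[76,105]]
Q^82 = (Q^41)² = [[317,421],[421,631]]
Q^164 = (Q^82)² = [[635,3],[3,632]]
Q^329 = (Q^164)²·Q = [[580,454],[454,126]]
F_329 mod 735 = Q^329[0][1] = 454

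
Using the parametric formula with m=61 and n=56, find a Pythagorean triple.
(585, 6832, 6857)

Euclid's formula: a = m² - n², b = 2mn, c = m² + n²
m = 61, n = 56
a = 61² - 56² = 3721 - 3136 = 585
b = 2 × 61 × 56 = 6832
c = 61² + 56² = 3721 + 3136 = 6857
Verification: 585² + 6832² = 342225 + 46676224 = 47018449 = 6857² ✓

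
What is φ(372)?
120

372 = 2^2 × 3 × 31
φ(n) = n × ∏(1 - 1/p) for each prime p dividing n
φ(372) = 372 × (1 - 1/2) × (1 - 1/3) × (1 - 1/31) = 120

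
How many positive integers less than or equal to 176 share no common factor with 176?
80

176 = 2^4 × 11
φ(n) = n × ∏(1 - 1/p) for each prime p dividing n
φ(176) = 176 × (1 - 1/2) × (1 - 1/11) = 80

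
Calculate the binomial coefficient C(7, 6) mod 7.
0

Using Lucas' theorem:
Write n=7 and k=6 in base 7:
n in base 7: [1, 0]
k in base 7: [0, 6]
C(7,6) mod 7 = ∏ C(n_i, k_i) mod 7
Digit binomials (mod 7): C(1,0) = 1; C(0,6) = 0 (k_i > n_i)
Product: 1 × 0 = 0 ≡ 0 (mod 7)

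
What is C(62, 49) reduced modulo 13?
4

Using Lucas' theorem:
Write n=62 and k=49 in base 13:
n in base 13: [4, 10]
k in base 13: [3, 10]
C(62,49) mod 13 = ∏ C(n_i, k_i) mod 13
Digit binomials (mod 13): C(4,3) = 4; C(10,10) = 1
Product: 4 × 1 = 4 ≡ 4 (mod 13)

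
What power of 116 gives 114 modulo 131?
56

Baby-step giant-step with step n = ⌈√131⌉ = 12.
Baby steps 116^j mod 131 (j:value) for j=0..11: 0:1, 1:116, 2:94, 3:31, 4:59, 5:32, 6:44, 7:126, 8:75, 9:54, 10:107, 11:98.
Giant-step multiplier: 116^(-12) ≡ 116^(130-12) = 116^118 ≡ 9 (mod 131).
Giant steps γ_i = 114·9^i mod 131: γ_0=114, γ_1=109, γ_2=64, γ_3=52, γ_4=75 (in table at j=8).
x = i·n + j = 4·12 + 8 = 56.
Check: 116^56 ≡ 114 (mod 131).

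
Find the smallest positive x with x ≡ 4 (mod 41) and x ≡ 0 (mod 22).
660

Using Chinese Remainder Theorem:
M = 41 × 22 = 902
M1 = 22, M2 = 41
y1 = 22^(-1) mod 41 = 28
y2 = 41^(-1) mod 22 = 7
x = (4×22×28 + 0×41×7) mod 902 = 660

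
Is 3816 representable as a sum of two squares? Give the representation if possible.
30² + 54² (a=30, b=54)

Factorization: 3816 = 2^3 × 3^2 × 53
By Fermat: n is sum of two squares iff every prime p ≡ 3 (mod 4) appears to even power.
All primes ≡ 3 (mod 4) appear to even power.
Search a = 0, 1, 2, … for 3816 - a² a perfect square: first hit at a = 30: 3816 - 900 = 2916 = 54².
3816 = 30² + 54² = 900 + 2916 ✓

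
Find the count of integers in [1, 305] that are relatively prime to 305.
240

305 = 5 × 61
φ(n) = n × ∏(1 - 1/p) for each prime p dividing n
φ(305) = 305 × (1 - 1/5) × (1 - 1/61) = 240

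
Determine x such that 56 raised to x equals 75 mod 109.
24

Baby-step giant-step with step n = ⌈√109⌉ = 11.
Baby steps 56^j mod 109 (j:value) for j=0..10: 0:1, 1:56, 2:84, 3:17, 4:80, 5:11, 6:71, 7:52, 8:78, 9:8, 10:12.
Giant-step multiplier: 56^(-11) ≡ 56^(108-11) = 56^97 ≡ 103 (mod 109).
Giant steps γ_i = 75·103^i mod 109: γ_0=75, γ_1=95, γ_2=84 (in table at j=2).
x = i·n + j = 2·11 + 2 = 24.
Check: 56^24 ≡ 75 (mod 109).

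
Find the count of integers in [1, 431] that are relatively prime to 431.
430

431 = 431
φ(n) = n × ∏(1 - 1/p) for each prime p dividing n
φ(431) = 431 × (1 - 1/431) = 430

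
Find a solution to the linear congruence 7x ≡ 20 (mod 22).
x ≡ 6 (mod 22)

gcd(7, 22) = 1, which divides 20, so solutions exist.
Find 7^(-1) mod 22 by the extended Euclidean algorithm:
22 = 3 × 7 + 1  ⟹  1 = (1)·22 + (-3)·7
So (-3)·7 ≡ 1 (mod 22), i.e. 7^(-1) ≡ -3 ≡ 19 (mod 22).
x ≡ 19 × 20 = 380 ≡ 6 (mod 22).
Check: 7 × 6 = 42 ≡ 20 (mod 22).
Unique solution: x ≡ 6 (mod 22)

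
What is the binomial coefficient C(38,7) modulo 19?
0

Using Lucas' theorem:
Write n=38 and k=7 in base 19:
n in base 19: [2, 0]
k in base 19: [0, 7]
C(38,7) mod 19 = ∏ C(n_i, k_i) mod 19
Digit binomials (mod 19): C(2,0) = 1; C(0,7) = 0 (k_i > n_i)
Product: 1 × 0 = 0 ≡ 0 (mod 19)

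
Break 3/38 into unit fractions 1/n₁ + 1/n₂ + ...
1/13 + 1/494

Greedy algorithm:
3/38: ceiling(38/3) = 13, use 1/13
1/494: ceiling(494/1) = 494, use 1/494
Result: 3/38 = 1/13 + 1/494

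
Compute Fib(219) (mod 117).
83

Matrix identity: Q^n = [[F_(n+1), F_n], [F_n, F_(n-1)]] with Q = [[1,1],[1,0]].
n = 219 = 11011011₂. Square-and-multiply, entries mod 117:
Q^1 = [[1,1],[1,0]]
Q^3 = (Q^1)²·Q = [[3,2],[2,1]]
Q^6 = (Q^3)² = [[13,8],[8,5]]
Q^13 = (Q^6)²·Q = [[26,116],[116,27]]
Q^27 = (Q^13)²·Q = [[39,92],[92,64]]
Q^54 = (Q^27)² = [[40,116],[116,41]]
Q^109 = (Q^54)²·Q = [[116,80],[80,36]]
Q^219 = (Q^109)²·Q = [[75,83],[83,109]]
F_219 mod 117 = Q^219[0][1] = 83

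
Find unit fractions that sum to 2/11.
1/6 + 1/66

Greedy algorithm:
2/11: ceiling(11/2) = 6, use 1/6
1/66: ceiling(66/1) = 66, use 1/66
Result: 2/11 = 1/6 + 1/66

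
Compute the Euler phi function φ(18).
6

18 = 2 × 3^2
φ(n) = n × ∏(1 - 1/p) for each prime p dividing n
φ(18) = 18 × (1 - 1/2) × (1 - 1/3) = 6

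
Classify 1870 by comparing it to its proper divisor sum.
abundant

Proper divisors of 1870: sum = 1 + 2 + 5 + 10 + 11 + 17 + 22 + 34 + 55 + 85 + 110 + 170 + 187 + 374 + 935 = 2018
Since 2018 > 1870, 1870 is abundant.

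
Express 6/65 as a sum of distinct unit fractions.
1/11 + 1/715

Greedy algorithm:
6/65: ceiling(65/6) = 11, use 1/11
1/715: ceiling(715/1) = 715, use 1/715
Result: 6/65 = 1/11 + 1/715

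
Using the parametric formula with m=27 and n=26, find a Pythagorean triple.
(53, 1404, 1405)

Euclid's formula: a = m² - n², b = 2mn, c = m² + n²
m = 27, n = 26
a = 27² - 26² = 729 - 676 = 53
b = 2 × 27 × 26 = 1404
c = 27² + 26² = 729 + 676 = 1405
Verification: 53² + 1404² = 2809 + 1971216 = 1974025 = 1405² ✓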